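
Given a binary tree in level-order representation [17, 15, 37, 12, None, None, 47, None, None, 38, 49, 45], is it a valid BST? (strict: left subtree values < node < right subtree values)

Level-order array: [17, 15, 37, 12, None, None, 47, None, None, 38, 49, 45]
Validate using subtree bounds (lo, hi): at each node, require lo < value < hi,
then recurse left with hi=value and right with lo=value.
Preorder trace (stopping at first violation):
  at node 17 with bounds (-inf, +inf): OK
  at node 15 with bounds (-inf, 17): OK
  at node 12 with bounds (-inf, 15): OK
  at node 37 with bounds (17, +inf): OK
  at node 47 with bounds (37, +inf): OK
  at node 38 with bounds (37, 47): OK
  at node 45 with bounds (37, 38): VIOLATION
Node 45 violates its bound: not (37 < 45 < 38).
Result: Not a valid BST


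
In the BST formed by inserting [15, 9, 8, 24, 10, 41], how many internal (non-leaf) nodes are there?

Tree built from: [15, 9, 8, 24, 10, 41]
Tree (level-order array): [15, 9, 24, 8, 10, None, 41]
Rule: An internal node has at least one child.
Per-node child counts:
  node 15: 2 child(ren)
  node 9: 2 child(ren)
  node 8: 0 child(ren)
  node 10: 0 child(ren)
  node 24: 1 child(ren)
  node 41: 0 child(ren)
Matching nodes: [15, 9, 24]
Count of internal (non-leaf) nodes: 3


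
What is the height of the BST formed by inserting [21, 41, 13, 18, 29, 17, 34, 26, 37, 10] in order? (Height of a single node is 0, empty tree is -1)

Insertion order: [21, 41, 13, 18, 29, 17, 34, 26, 37, 10]
Tree (level-order array): [21, 13, 41, 10, 18, 29, None, None, None, 17, None, 26, 34, None, None, None, None, None, 37]
Compute height bottom-up (empty subtree = -1):
  height(10) = 1 + max(-1, -1) = 0
  height(17) = 1 + max(-1, -1) = 0
  height(18) = 1 + max(0, -1) = 1
  height(13) = 1 + max(0, 1) = 2
  height(26) = 1 + max(-1, -1) = 0
  height(37) = 1 + max(-1, -1) = 0
  height(34) = 1 + max(-1, 0) = 1
  height(29) = 1 + max(0, 1) = 2
  height(41) = 1 + max(2, -1) = 3
  height(21) = 1 + max(2, 3) = 4
Height = 4


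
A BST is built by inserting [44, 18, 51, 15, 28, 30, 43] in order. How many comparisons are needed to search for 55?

Search path for 55: 44 -> 51
Found: False
Comparisons: 2


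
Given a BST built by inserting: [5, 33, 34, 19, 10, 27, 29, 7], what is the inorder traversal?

Tree insertion order: [5, 33, 34, 19, 10, 27, 29, 7]
Tree (level-order array): [5, None, 33, 19, 34, 10, 27, None, None, 7, None, None, 29]
Inorder traversal: [5, 7, 10, 19, 27, 29, 33, 34]


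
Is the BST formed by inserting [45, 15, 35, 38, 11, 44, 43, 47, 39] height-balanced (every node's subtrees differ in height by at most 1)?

Tree (level-order array): [45, 15, 47, 11, 35, None, None, None, None, None, 38, None, 44, 43, None, 39]
Definition: a tree is height-balanced if, at every node, |h(left) - h(right)| <= 1 (empty subtree has height -1).
Bottom-up per-node check:
  node 11: h_left=-1, h_right=-1, diff=0 [OK], height=0
  node 39: h_left=-1, h_right=-1, diff=0 [OK], height=0
  node 43: h_left=0, h_right=-1, diff=1 [OK], height=1
  node 44: h_left=1, h_right=-1, diff=2 [FAIL (|1--1|=2 > 1)], height=2
  node 38: h_left=-1, h_right=2, diff=3 [FAIL (|-1-2|=3 > 1)], height=3
  node 35: h_left=-1, h_right=3, diff=4 [FAIL (|-1-3|=4 > 1)], height=4
  node 15: h_left=0, h_right=4, diff=4 [FAIL (|0-4|=4 > 1)], height=5
  node 47: h_left=-1, h_right=-1, diff=0 [OK], height=0
  node 45: h_left=5, h_right=0, diff=5 [FAIL (|5-0|=5 > 1)], height=6
Node 44 violates the condition: |1 - -1| = 2 > 1.
Result: Not balanced


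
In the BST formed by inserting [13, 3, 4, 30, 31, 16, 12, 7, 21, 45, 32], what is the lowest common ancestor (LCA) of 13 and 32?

Tree insertion order: [13, 3, 4, 30, 31, 16, 12, 7, 21, 45, 32]
Tree (level-order array): [13, 3, 30, None, 4, 16, 31, None, 12, None, 21, None, 45, 7, None, None, None, 32]
In a BST, the LCA of p=13, q=32 is the first node v on the
root-to-leaf path with p <= v <= q (go left if both < v, right if both > v).
Walk from root:
  at 13: 13 <= 13 <= 32, this is the LCA
LCA = 13


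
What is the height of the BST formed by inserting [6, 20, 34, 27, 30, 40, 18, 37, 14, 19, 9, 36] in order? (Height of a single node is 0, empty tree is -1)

Insertion order: [6, 20, 34, 27, 30, 40, 18, 37, 14, 19, 9, 36]
Tree (level-order array): [6, None, 20, 18, 34, 14, 19, 27, 40, 9, None, None, None, None, 30, 37, None, None, None, None, None, 36]
Compute height bottom-up (empty subtree = -1):
  height(9) = 1 + max(-1, -1) = 0
  height(14) = 1 + max(0, -1) = 1
  height(19) = 1 + max(-1, -1) = 0
  height(18) = 1 + max(1, 0) = 2
  height(30) = 1 + max(-1, -1) = 0
  height(27) = 1 + max(-1, 0) = 1
  height(36) = 1 + max(-1, -1) = 0
  height(37) = 1 + max(0, -1) = 1
  height(40) = 1 + max(1, -1) = 2
  height(34) = 1 + max(1, 2) = 3
  height(20) = 1 + max(2, 3) = 4
  height(6) = 1 + max(-1, 4) = 5
Height = 5


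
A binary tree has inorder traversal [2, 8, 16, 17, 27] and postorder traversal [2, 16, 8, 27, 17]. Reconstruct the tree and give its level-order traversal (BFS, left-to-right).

Inorder:   [2, 8, 16, 17, 27]
Postorder: [2, 16, 8, 27, 17]
Algorithm: postorder visits root last, so walk postorder right-to-left;
each value is the root of the current inorder slice — split it at that
value, recurse on the right subtree first, then the left.
Recursive splits:
  root=17; inorder splits into left=[2, 8, 16], right=[27]
  root=27; inorder splits into left=[], right=[]
  root=8; inorder splits into left=[2], right=[16]
  root=16; inorder splits into left=[], right=[]
  root=2; inorder splits into left=[], right=[]
Reconstructed level-order: [17, 8, 27, 2, 16]


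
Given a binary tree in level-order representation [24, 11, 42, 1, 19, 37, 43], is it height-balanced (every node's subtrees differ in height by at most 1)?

Tree (level-order array): [24, 11, 42, 1, 19, 37, 43]
Definition: a tree is height-balanced if, at every node, |h(left) - h(right)| <= 1 (empty subtree has height -1).
Bottom-up per-node check:
  node 1: h_left=-1, h_right=-1, diff=0 [OK], height=0
  node 19: h_left=-1, h_right=-1, diff=0 [OK], height=0
  node 11: h_left=0, h_right=0, diff=0 [OK], height=1
  node 37: h_left=-1, h_right=-1, diff=0 [OK], height=0
  node 43: h_left=-1, h_right=-1, diff=0 [OK], height=0
  node 42: h_left=0, h_right=0, diff=0 [OK], height=1
  node 24: h_left=1, h_right=1, diff=0 [OK], height=2
All nodes satisfy the balance condition.
Result: Balanced


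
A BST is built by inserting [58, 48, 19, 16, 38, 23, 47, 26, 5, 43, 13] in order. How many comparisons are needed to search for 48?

Search path for 48: 58 -> 48
Found: True
Comparisons: 2


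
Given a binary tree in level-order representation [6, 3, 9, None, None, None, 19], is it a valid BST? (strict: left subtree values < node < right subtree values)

Level-order array: [6, 3, 9, None, None, None, 19]
Validate using subtree bounds (lo, hi): at each node, require lo < value < hi,
then recurse left with hi=value and right with lo=value.
Preorder trace (stopping at first violation):
  at node 6 with bounds (-inf, +inf): OK
  at node 3 with bounds (-inf, 6): OK
  at node 9 with bounds (6, +inf): OK
  at node 19 with bounds (9, +inf): OK
No violation found at any node.
Result: Valid BST


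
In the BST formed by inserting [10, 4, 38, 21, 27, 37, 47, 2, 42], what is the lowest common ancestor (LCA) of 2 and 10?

Tree insertion order: [10, 4, 38, 21, 27, 37, 47, 2, 42]
Tree (level-order array): [10, 4, 38, 2, None, 21, 47, None, None, None, 27, 42, None, None, 37]
In a BST, the LCA of p=2, q=10 is the first node v on the
root-to-leaf path with p <= v <= q (go left if both < v, right if both > v).
Walk from root:
  at 10: 2 <= 10 <= 10, this is the LCA
LCA = 10


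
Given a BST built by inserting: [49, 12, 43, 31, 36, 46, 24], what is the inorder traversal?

Tree insertion order: [49, 12, 43, 31, 36, 46, 24]
Tree (level-order array): [49, 12, None, None, 43, 31, 46, 24, 36]
Inorder traversal: [12, 24, 31, 36, 43, 46, 49]


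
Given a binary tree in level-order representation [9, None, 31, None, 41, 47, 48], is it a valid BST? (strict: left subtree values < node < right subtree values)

Level-order array: [9, None, 31, None, 41, 47, 48]
Validate using subtree bounds (lo, hi): at each node, require lo < value < hi,
then recurse left with hi=value and right with lo=value.
Preorder trace (stopping at first violation):
  at node 9 with bounds (-inf, +inf): OK
  at node 31 with bounds (9, +inf): OK
  at node 41 with bounds (31, +inf): OK
  at node 47 with bounds (31, 41): VIOLATION
Node 47 violates its bound: not (31 < 47 < 41).
Result: Not a valid BST


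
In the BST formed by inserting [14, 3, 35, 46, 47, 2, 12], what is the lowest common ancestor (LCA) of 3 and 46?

Tree insertion order: [14, 3, 35, 46, 47, 2, 12]
Tree (level-order array): [14, 3, 35, 2, 12, None, 46, None, None, None, None, None, 47]
In a BST, the LCA of p=3, q=46 is the first node v on the
root-to-leaf path with p <= v <= q (go left if both < v, right if both > v).
Walk from root:
  at 14: 3 <= 14 <= 46, this is the LCA
LCA = 14


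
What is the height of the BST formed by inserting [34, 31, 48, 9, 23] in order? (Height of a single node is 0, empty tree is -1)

Insertion order: [34, 31, 48, 9, 23]
Tree (level-order array): [34, 31, 48, 9, None, None, None, None, 23]
Compute height bottom-up (empty subtree = -1):
  height(23) = 1 + max(-1, -1) = 0
  height(9) = 1 + max(-1, 0) = 1
  height(31) = 1 + max(1, -1) = 2
  height(48) = 1 + max(-1, -1) = 0
  height(34) = 1 + max(2, 0) = 3
Height = 3


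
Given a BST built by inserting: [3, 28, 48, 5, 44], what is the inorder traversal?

Tree insertion order: [3, 28, 48, 5, 44]
Tree (level-order array): [3, None, 28, 5, 48, None, None, 44]
Inorder traversal: [3, 5, 28, 44, 48]


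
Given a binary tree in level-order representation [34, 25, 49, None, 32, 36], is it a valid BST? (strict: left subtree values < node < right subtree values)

Level-order array: [34, 25, 49, None, 32, 36]
Validate using subtree bounds (lo, hi): at each node, require lo < value < hi,
then recurse left with hi=value and right with lo=value.
Preorder trace (stopping at first violation):
  at node 34 with bounds (-inf, +inf): OK
  at node 25 with bounds (-inf, 34): OK
  at node 32 with bounds (25, 34): OK
  at node 49 with bounds (34, +inf): OK
  at node 36 with bounds (34, 49): OK
No violation found at any node.
Result: Valid BST


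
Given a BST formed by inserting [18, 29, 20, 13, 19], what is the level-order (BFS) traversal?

Tree insertion order: [18, 29, 20, 13, 19]
Tree (level-order array): [18, 13, 29, None, None, 20, None, 19]
BFS from the root, enqueuing left then right child of each popped node:
  queue [18] -> pop 18, enqueue [13, 29], visited so far: [18]
  queue [13, 29] -> pop 13, enqueue [none], visited so far: [18, 13]
  queue [29] -> pop 29, enqueue [20], visited so far: [18, 13, 29]
  queue [20] -> pop 20, enqueue [19], visited so far: [18, 13, 29, 20]
  queue [19] -> pop 19, enqueue [none], visited so far: [18, 13, 29, 20, 19]
Result: [18, 13, 29, 20, 19]


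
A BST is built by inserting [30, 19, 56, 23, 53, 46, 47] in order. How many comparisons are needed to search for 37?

Search path for 37: 30 -> 56 -> 53 -> 46
Found: False
Comparisons: 4


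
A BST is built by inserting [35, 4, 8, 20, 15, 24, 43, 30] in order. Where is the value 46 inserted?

Starting tree (level order): [35, 4, 43, None, 8, None, None, None, 20, 15, 24, None, None, None, 30]
Insertion path: 35 -> 43
Result: insert 46 as right child of 43
Final tree (level order): [35, 4, 43, None, 8, None, 46, None, 20, None, None, 15, 24, None, None, None, 30]


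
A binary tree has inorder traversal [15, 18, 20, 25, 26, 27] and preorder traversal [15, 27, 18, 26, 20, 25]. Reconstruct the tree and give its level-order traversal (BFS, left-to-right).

Inorder:  [15, 18, 20, 25, 26, 27]
Preorder: [15, 27, 18, 26, 20, 25]
Algorithm: preorder visits root first, so consume preorder in order;
for each root, split the current inorder slice at that value into
left-subtree inorder and right-subtree inorder, then recurse.
Recursive splits:
  root=15; inorder splits into left=[], right=[18, 20, 25, 26, 27]
  root=27; inorder splits into left=[18, 20, 25, 26], right=[]
  root=18; inorder splits into left=[], right=[20, 25, 26]
  root=26; inorder splits into left=[20, 25], right=[]
  root=20; inorder splits into left=[], right=[25]
  root=25; inorder splits into left=[], right=[]
Reconstructed level-order: [15, 27, 18, 26, 20, 25]


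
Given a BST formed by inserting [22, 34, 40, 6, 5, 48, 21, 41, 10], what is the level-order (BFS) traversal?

Tree insertion order: [22, 34, 40, 6, 5, 48, 21, 41, 10]
Tree (level-order array): [22, 6, 34, 5, 21, None, 40, None, None, 10, None, None, 48, None, None, 41]
BFS from the root, enqueuing left then right child of each popped node:
  queue [22] -> pop 22, enqueue [6, 34], visited so far: [22]
  queue [6, 34] -> pop 6, enqueue [5, 21], visited so far: [22, 6]
  queue [34, 5, 21] -> pop 34, enqueue [40], visited so far: [22, 6, 34]
  queue [5, 21, 40] -> pop 5, enqueue [none], visited so far: [22, 6, 34, 5]
  queue [21, 40] -> pop 21, enqueue [10], visited so far: [22, 6, 34, 5, 21]
  queue [40, 10] -> pop 40, enqueue [48], visited so far: [22, 6, 34, 5, 21, 40]
  queue [10, 48] -> pop 10, enqueue [none], visited so far: [22, 6, 34, 5, 21, 40, 10]
  queue [48] -> pop 48, enqueue [41], visited so far: [22, 6, 34, 5, 21, 40, 10, 48]
  queue [41] -> pop 41, enqueue [none], visited so far: [22, 6, 34, 5, 21, 40, 10, 48, 41]
Result: [22, 6, 34, 5, 21, 40, 10, 48, 41]


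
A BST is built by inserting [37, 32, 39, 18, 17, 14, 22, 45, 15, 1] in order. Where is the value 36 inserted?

Starting tree (level order): [37, 32, 39, 18, None, None, 45, 17, 22, None, None, 14, None, None, None, 1, 15]
Insertion path: 37 -> 32
Result: insert 36 as right child of 32
Final tree (level order): [37, 32, 39, 18, 36, None, 45, 17, 22, None, None, None, None, 14, None, None, None, 1, 15]


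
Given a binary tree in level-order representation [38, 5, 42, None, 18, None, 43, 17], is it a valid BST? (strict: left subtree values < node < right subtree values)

Level-order array: [38, 5, 42, None, 18, None, 43, 17]
Validate using subtree bounds (lo, hi): at each node, require lo < value < hi,
then recurse left with hi=value and right with lo=value.
Preorder trace (stopping at first violation):
  at node 38 with bounds (-inf, +inf): OK
  at node 5 with bounds (-inf, 38): OK
  at node 18 with bounds (5, 38): OK
  at node 17 with bounds (5, 18): OK
  at node 42 with bounds (38, +inf): OK
  at node 43 with bounds (42, +inf): OK
No violation found at any node.
Result: Valid BST


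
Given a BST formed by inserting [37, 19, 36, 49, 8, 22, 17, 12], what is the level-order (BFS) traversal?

Tree insertion order: [37, 19, 36, 49, 8, 22, 17, 12]
Tree (level-order array): [37, 19, 49, 8, 36, None, None, None, 17, 22, None, 12]
BFS from the root, enqueuing left then right child of each popped node:
  queue [37] -> pop 37, enqueue [19, 49], visited so far: [37]
  queue [19, 49] -> pop 19, enqueue [8, 36], visited so far: [37, 19]
  queue [49, 8, 36] -> pop 49, enqueue [none], visited so far: [37, 19, 49]
  queue [8, 36] -> pop 8, enqueue [17], visited so far: [37, 19, 49, 8]
  queue [36, 17] -> pop 36, enqueue [22], visited so far: [37, 19, 49, 8, 36]
  queue [17, 22] -> pop 17, enqueue [12], visited so far: [37, 19, 49, 8, 36, 17]
  queue [22, 12] -> pop 22, enqueue [none], visited so far: [37, 19, 49, 8, 36, 17, 22]
  queue [12] -> pop 12, enqueue [none], visited so far: [37, 19, 49, 8, 36, 17, 22, 12]
Result: [37, 19, 49, 8, 36, 17, 22, 12]


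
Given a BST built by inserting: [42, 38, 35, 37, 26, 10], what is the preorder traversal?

Tree insertion order: [42, 38, 35, 37, 26, 10]
Tree (level-order array): [42, 38, None, 35, None, 26, 37, 10]
Preorder traversal: [42, 38, 35, 26, 10, 37]


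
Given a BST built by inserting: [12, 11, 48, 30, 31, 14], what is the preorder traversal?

Tree insertion order: [12, 11, 48, 30, 31, 14]
Tree (level-order array): [12, 11, 48, None, None, 30, None, 14, 31]
Preorder traversal: [12, 11, 48, 30, 14, 31]


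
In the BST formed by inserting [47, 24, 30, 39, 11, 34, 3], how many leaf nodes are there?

Tree built from: [47, 24, 30, 39, 11, 34, 3]
Tree (level-order array): [47, 24, None, 11, 30, 3, None, None, 39, None, None, 34]
Rule: A leaf has 0 children.
Per-node child counts:
  node 47: 1 child(ren)
  node 24: 2 child(ren)
  node 11: 1 child(ren)
  node 3: 0 child(ren)
  node 30: 1 child(ren)
  node 39: 1 child(ren)
  node 34: 0 child(ren)
Matching nodes: [3, 34]
Count of leaf nodes: 2


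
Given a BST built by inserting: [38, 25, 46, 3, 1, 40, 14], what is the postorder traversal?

Tree insertion order: [38, 25, 46, 3, 1, 40, 14]
Tree (level-order array): [38, 25, 46, 3, None, 40, None, 1, 14]
Postorder traversal: [1, 14, 3, 25, 40, 46, 38]


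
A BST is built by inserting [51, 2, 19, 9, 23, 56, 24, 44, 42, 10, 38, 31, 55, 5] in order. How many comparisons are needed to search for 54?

Search path for 54: 51 -> 56 -> 55
Found: False
Comparisons: 3


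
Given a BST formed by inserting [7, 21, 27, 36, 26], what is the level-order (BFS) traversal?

Tree insertion order: [7, 21, 27, 36, 26]
Tree (level-order array): [7, None, 21, None, 27, 26, 36]
BFS from the root, enqueuing left then right child of each popped node:
  queue [7] -> pop 7, enqueue [21], visited so far: [7]
  queue [21] -> pop 21, enqueue [27], visited so far: [7, 21]
  queue [27] -> pop 27, enqueue [26, 36], visited so far: [7, 21, 27]
  queue [26, 36] -> pop 26, enqueue [none], visited so far: [7, 21, 27, 26]
  queue [36] -> pop 36, enqueue [none], visited so far: [7, 21, 27, 26, 36]
Result: [7, 21, 27, 26, 36]


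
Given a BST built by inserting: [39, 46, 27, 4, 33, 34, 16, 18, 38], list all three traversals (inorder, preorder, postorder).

Tree insertion order: [39, 46, 27, 4, 33, 34, 16, 18, 38]
Tree (level-order array): [39, 27, 46, 4, 33, None, None, None, 16, None, 34, None, 18, None, 38]
Inorder (L, root, R): [4, 16, 18, 27, 33, 34, 38, 39, 46]
Preorder (root, L, R): [39, 27, 4, 16, 18, 33, 34, 38, 46]
Postorder (L, R, root): [18, 16, 4, 38, 34, 33, 27, 46, 39]


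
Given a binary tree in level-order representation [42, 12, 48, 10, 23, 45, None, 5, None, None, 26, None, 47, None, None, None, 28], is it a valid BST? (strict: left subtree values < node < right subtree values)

Level-order array: [42, 12, 48, 10, 23, 45, None, 5, None, None, 26, None, 47, None, None, None, 28]
Validate using subtree bounds (lo, hi): at each node, require lo < value < hi,
then recurse left with hi=value and right with lo=value.
Preorder trace (stopping at first violation):
  at node 42 with bounds (-inf, +inf): OK
  at node 12 with bounds (-inf, 42): OK
  at node 10 with bounds (-inf, 12): OK
  at node 5 with bounds (-inf, 10): OK
  at node 23 with bounds (12, 42): OK
  at node 26 with bounds (23, 42): OK
  at node 28 with bounds (26, 42): OK
  at node 48 with bounds (42, +inf): OK
  at node 45 with bounds (42, 48): OK
  at node 47 with bounds (45, 48): OK
No violation found at any node.
Result: Valid BST


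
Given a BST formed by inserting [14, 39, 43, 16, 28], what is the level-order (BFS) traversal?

Tree insertion order: [14, 39, 43, 16, 28]
Tree (level-order array): [14, None, 39, 16, 43, None, 28]
BFS from the root, enqueuing left then right child of each popped node:
  queue [14] -> pop 14, enqueue [39], visited so far: [14]
  queue [39] -> pop 39, enqueue [16, 43], visited so far: [14, 39]
  queue [16, 43] -> pop 16, enqueue [28], visited so far: [14, 39, 16]
  queue [43, 28] -> pop 43, enqueue [none], visited so far: [14, 39, 16, 43]
  queue [28] -> pop 28, enqueue [none], visited so far: [14, 39, 16, 43, 28]
Result: [14, 39, 16, 43, 28]


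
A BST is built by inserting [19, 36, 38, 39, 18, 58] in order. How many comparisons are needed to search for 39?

Search path for 39: 19 -> 36 -> 38 -> 39
Found: True
Comparisons: 4


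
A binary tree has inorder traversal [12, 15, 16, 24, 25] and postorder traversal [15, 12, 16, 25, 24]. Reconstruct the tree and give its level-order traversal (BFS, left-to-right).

Inorder:   [12, 15, 16, 24, 25]
Postorder: [15, 12, 16, 25, 24]
Algorithm: postorder visits root last, so walk postorder right-to-left;
each value is the root of the current inorder slice — split it at that
value, recurse on the right subtree first, then the left.
Recursive splits:
  root=24; inorder splits into left=[12, 15, 16], right=[25]
  root=25; inorder splits into left=[], right=[]
  root=16; inorder splits into left=[12, 15], right=[]
  root=12; inorder splits into left=[], right=[15]
  root=15; inorder splits into left=[], right=[]
Reconstructed level-order: [24, 16, 25, 12, 15]


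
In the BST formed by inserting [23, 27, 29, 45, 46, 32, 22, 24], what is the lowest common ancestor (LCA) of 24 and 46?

Tree insertion order: [23, 27, 29, 45, 46, 32, 22, 24]
Tree (level-order array): [23, 22, 27, None, None, 24, 29, None, None, None, 45, 32, 46]
In a BST, the LCA of p=24, q=46 is the first node v on the
root-to-leaf path with p <= v <= q (go left if both < v, right if both > v).
Walk from root:
  at 23: both 24 and 46 > 23, go right
  at 27: 24 <= 27 <= 46, this is the LCA
LCA = 27


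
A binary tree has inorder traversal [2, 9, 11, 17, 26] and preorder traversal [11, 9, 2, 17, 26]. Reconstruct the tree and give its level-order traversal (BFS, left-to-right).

Inorder:  [2, 9, 11, 17, 26]
Preorder: [11, 9, 2, 17, 26]
Algorithm: preorder visits root first, so consume preorder in order;
for each root, split the current inorder slice at that value into
left-subtree inorder and right-subtree inorder, then recurse.
Recursive splits:
  root=11; inorder splits into left=[2, 9], right=[17, 26]
  root=9; inorder splits into left=[2], right=[]
  root=2; inorder splits into left=[], right=[]
  root=17; inorder splits into left=[], right=[26]
  root=26; inorder splits into left=[], right=[]
Reconstructed level-order: [11, 9, 17, 2, 26]


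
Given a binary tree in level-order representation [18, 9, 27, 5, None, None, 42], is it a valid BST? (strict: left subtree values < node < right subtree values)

Level-order array: [18, 9, 27, 5, None, None, 42]
Validate using subtree bounds (lo, hi): at each node, require lo < value < hi,
then recurse left with hi=value and right with lo=value.
Preorder trace (stopping at first violation):
  at node 18 with bounds (-inf, +inf): OK
  at node 9 with bounds (-inf, 18): OK
  at node 5 with bounds (-inf, 9): OK
  at node 27 with bounds (18, +inf): OK
  at node 42 with bounds (27, +inf): OK
No violation found at any node.
Result: Valid BST


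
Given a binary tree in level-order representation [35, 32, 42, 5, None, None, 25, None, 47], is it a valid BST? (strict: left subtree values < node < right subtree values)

Level-order array: [35, 32, 42, 5, None, None, 25, None, 47]
Validate using subtree bounds (lo, hi): at each node, require lo < value < hi,
then recurse left with hi=value and right with lo=value.
Preorder trace (stopping at first violation):
  at node 35 with bounds (-inf, +inf): OK
  at node 32 with bounds (-inf, 35): OK
  at node 5 with bounds (-inf, 32): OK
  at node 47 with bounds (5, 32): VIOLATION
Node 47 violates its bound: not (5 < 47 < 32).
Result: Not a valid BST


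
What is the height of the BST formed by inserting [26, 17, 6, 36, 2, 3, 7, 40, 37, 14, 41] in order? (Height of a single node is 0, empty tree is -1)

Insertion order: [26, 17, 6, 36, 2, 3, 7, 40, 37, 14, 41]
Tree (level-order array): [26, 17, 36, 6, None, None, 40, 2, 7, 37, 41, None, 3, None, 14]
Compute height bottom-up (empty subtree = -1):
  height(3) = 1 + max(-1, -1) = 0
  height(2) = 1 + max(-1, 0) = 1
  height(14) = 1 + max(-1, -1) = 0
  height(7) = 1 + max(-1, 0) = 1
  height(6) = 1 + max(1, 1) = 2
  height(17) = 1 + max(2, -1) = 3
  height(37) = 1 + max(-1, -1) = 0
  height(41) = 1 + max(-1, -1) = 0
  height(40) = 1 + max(0, 0) = 1
  height(36) = 1 + max(-1, 1) = 2
  height(26) = 1 + max(3, 2) = 4
Height = 4


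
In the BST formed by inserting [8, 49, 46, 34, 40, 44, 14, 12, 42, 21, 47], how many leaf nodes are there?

Tree built from: [8, 49, 46, 34, 40, 44, 14, 12, 42, 21, 47]
Tree (level-order array): [8, None, 49, 46, None, 34, 47, 14, 40, None, None, 12, 21, None, 44, None, None, None, None, 42]
Rule: A leaf has 0 children.
Per-node child counts:
  node 8: 1 child(ren)
  node 49: 1 child(ren)
  node 46: 2 child(ren)
  node 34: 2 child(ren)
  node 14: 2 child(ren)
  node 12: 0 child(ren)
  node 21: 0 child(ren)
  node 40: 1 child(ren)
  node 44: 1 child(ren)
  node 42: 0 child(ren)
  node 47: 0 child(ren)
Matching nodes: [12, 21, 42, 47]
Count of leaf nodes: 4


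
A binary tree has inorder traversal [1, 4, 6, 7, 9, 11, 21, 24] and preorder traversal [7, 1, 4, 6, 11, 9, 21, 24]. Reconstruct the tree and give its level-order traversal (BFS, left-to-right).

Inorder:  [1, 4, 6, 7, 9, 11, 21, 24]
Preorder: [7, 1, 4, 6, 11, 9, 21, 24]
Algorithm: preorder visits root first, so consume preorder in order;
for each root, split the current inorder slice at that value into
left-subtree inorder and right-subtree inorder, then recurse.
Recursive splits:
  root=7; inorder splits into left=[1, 4, 6], right=[9, 11, 21, 24]
  root=1; inorder splits into left=[], right=[4, 6]
  root=4; inorder splits into left=[], right=[6]
  root=6; inorder splits into left=[], right=[]
  root=11; inorder splits into left=[9], right=[21, 24]
  root=9; inorder splits into left=[], right=[]
  root=21; inorder splits into left=[], right=[24]
  root=24; inorder splits into left=[], right=[]
Reconstructed level-order: [7, 1, 11, 4, 9, 21, 6, 24]


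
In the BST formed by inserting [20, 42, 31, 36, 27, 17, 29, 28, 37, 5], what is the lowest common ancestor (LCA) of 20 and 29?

Tree insertion order: [20, 42, 31, 36, 27, 17, 29, 28, 37, 5]
Tree (level-order array): [20, 17, 42, 5, None, 31, None, None, None, 27, 36, None, 29, None, 37, 28]
In a BST, the LCA of p=20, q=29 is the first node v on the
root-to-leaf path with p <= v <= q (go left if both < v, right if both > v).
Walk from root:
  at 20: 20 <= 20 <= 29, this is the LCA
LCA = 20


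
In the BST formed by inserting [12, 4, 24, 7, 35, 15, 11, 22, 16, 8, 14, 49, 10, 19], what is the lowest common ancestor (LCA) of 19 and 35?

Tree insertion order: [12, 4, 24, 7, 35, 15, 11, 22, 16, 8, 14, 49, 10, 19]
Tree (level-order array): [12, 4, 24, None, 7, 15, 35, None, 11, 14, 22, None, 49, 8, None, None, None, 16, None, None, None, None, 10, None, 19]
In a BST, the LCA of p=19, q=35 is the first node v on the
root-to-leaf path with p <= v <= q (go left if both < v, right if both > v).
Walk from root:
  at 12: both 19 and 35 > 12, go right
  at 24: 19 <= 24 <= 35, this is the LCA
LCA = 24


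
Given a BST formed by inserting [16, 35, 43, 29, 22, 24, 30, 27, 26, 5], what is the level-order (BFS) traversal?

Tree insertion order: [16, 35, 43, 29, 22, 24, 30, 27, 26, 5]
Tree (level-order array): [16, 5, 35, None, None, 29, 43, 22, 30, None, None, None, 24, None, None, None, 27, 26]
BFS from the root, enqueuing left then right child of each popped node:
  queue [16] -> pop 16, enqueue [5, 35], visited so far: [16]
  queue [5, 35] -> pop 5, enqueue [none], visited so far: [16, 5]
  queue [35] -> pop 35, enqueue [29, 43], visited so far: [16, 5, 35]
  queue [29, 43] -> pop 29, enqueue [22, 30], visited so far: [16, 5, 35, 29]
  queue [43, 22, 30] -> pop 43, enqueue [none], visited so far: [16, 5, 35, 29, 43]
  queue [22, 30] -> pop 22, enqueue [24], visited so far: [16, 5, 35, 29, 43, 22]
  queue [30, 24] -> pop 30, enqueue [none], visited so far: [16, 5, 35, 29, 43, 22, 30]
  queue [24] -> pop 24, enqueue [27], visited so far: [16, 5, 35, 29, 43, 22, 30, 24]
  queue [27] -> pop 27, enqueue [26], visited so far: [16, 5, 35, 29, 43, 22, 30, 24, 27]
  queue [26] -> pop 26, enqueue [none], visited so far: [16, 5, 35, 29, 43, 22, 30, 24, 27, 26]
Result: [16, 5, 35, 29, 43, 22, 30, 24, 27, 26]


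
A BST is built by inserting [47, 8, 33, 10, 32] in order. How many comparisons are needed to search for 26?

Search path for 26: 47 -> 8 -> 33 -> 10 -> 32
Found: False
Comparisons: 5


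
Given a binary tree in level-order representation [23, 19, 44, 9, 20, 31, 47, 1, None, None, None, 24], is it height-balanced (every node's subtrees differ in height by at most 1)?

Tree (level-order array): [23, 19, 44, 9, 20, 31, 47, 1, None, None, None, 24]
Definition: a tree is height-balanced if, at every node, |h(left) - h(right)| <= 1 (empty subtree has height -1).
Bottom-up per-node check:
  node 1: h_left=-1, h_right=-1, diff=0 [OK], height=0
  node 9: h_left=0, h_right=-1, diff=1 [OK], height=1
  node 20: h_left=-1, h_right=-1, diff=0 [OK], height=0
  node 19: h_left=1, h_right=0, diff=1 [OK], height=2
  node 24: h_left=-1, h_right=-1, diff=0 [OK], height=0
  node 31: h_left=0, h_right=-1, diff=1 [OK], height=1
  node 47: h_left=-1, h_right=-1, diff=0 [OK], height=0
  node 44: h_left=1, h_right=0, diff=1 [OK], height=2
  node 23: h_left=2, h_right=2, diff=0 [OK], height=3
All nodes satisfy the balance condition.
Result: Balanced


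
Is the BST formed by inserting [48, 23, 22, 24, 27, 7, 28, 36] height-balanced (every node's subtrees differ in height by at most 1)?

Tree (level-order array): [48, 23, None, 22, 24, 7, None, None, 27, None, None, None, 28, None, 36]
Definition: a tree is height-balanced if, at every node, |h(left) - h(right)| <= 1 (empty subtree has height -1).
Bottom-up per-node check:
  node 7: h_left=-1, h_right=-1, diff=0 [OK], height=0
  node 22: h_left=0, h_right=-1, diff=1 [OK], height=1
  node 36: h_left=-1, h_right=-1, diff=0 [OK], height=0
  node 28: h_left=-1, h_right=0, diff=1 [OK], height=1
  node 27: h_left=-1, h_right=1, diff=2 [FAIL (|-1-1|=2 > 1)], height=2
  node 24: h_left=-1, h_right=2, diff=3 [FAIL (|-1-2|=3 > 1)], height=3
  node 23: h_left=1, h_right=3, diff=2 [FAIL (|1-3|=2 > 1)], height=4
  node 48: h_left=4, h_right=-1, diff=5 [FAIL (|4--1|=5 > 1)], height=5
Node 27 violates the condition: |-1 - 1| = 2 > 1.
Result: Not balanced


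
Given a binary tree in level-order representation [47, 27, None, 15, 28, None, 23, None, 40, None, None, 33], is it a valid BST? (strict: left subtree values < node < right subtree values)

Level-order array: [47, 27, None, 15, 28, None, 23, None, 40, None, None, 33]
Validate using subtree bounds (lo, hi): at each node, require lo < value < hi,
then recurse left with hi=value and right with lo=value.
Preorder trace (stopping at first violation):
  at node 47 with bounds (-inf, +inf): OK
  at node 27 with bounds (-inf, 47): OK
  at node 15 with bounds (-inf, 27): OK
  at node 23 with bounds (15, 27): OK
  at node 28 with bounds (27, 47): OK
  at node 40 with bounds (28, 47): OK
  at node 33 with bounds (28, 40): OK
No violation found at any node.
Result: Valid BST


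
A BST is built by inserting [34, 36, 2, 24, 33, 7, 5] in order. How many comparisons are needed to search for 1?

Search path for 1: 34 -> 2
Found: False
Comparisons: 2


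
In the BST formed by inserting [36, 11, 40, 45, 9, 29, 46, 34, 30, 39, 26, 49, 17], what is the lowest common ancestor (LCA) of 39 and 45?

Tree insertion order: [36, 11, 40, 45, 9, 29, 46, 34, 30, 39, 26, 49, 17]
Tree (level-order array): [36, 11, 40, 9, 29, 39, 45, None, None, 26, 34, None, None, None, 46, 17, None, 30, None, None, 49]
In a BST, the LCA of p=39, q=45 is the first node v on the
root-to-leaf path with p <= v <= q (go left if both < v, right if both > v).
Walk from root:
  at 36: both 39 and 45 > 36, go right
  at 40: 39 <= 40 <= 45, this is the LCA
LCA = 40


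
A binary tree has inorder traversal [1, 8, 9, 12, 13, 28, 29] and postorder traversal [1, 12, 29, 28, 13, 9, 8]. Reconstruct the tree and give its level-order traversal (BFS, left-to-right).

Inorder:   [1, 8, 9, 12, 13, 28, 29]
Postorder: [1, 12, 29, 28, 13, 9, 8]
Algorithm: postorder visits root last, so walk postorder right-to-left;
each value is the root of the current inorder slice — split it at that
value, recurse on the right subtree first, then the left.
Recursive splits:
  root=8; inorder splits into left=[1], right=[9, 12, 13, 28, 29]
  root=9; inorder splits into left=[], right=[12, 13, 28, 29]
  root=13; inorder splits into left=[12], right=[28, 29]
  root=28; inorder splits into left=[], right=[29]
  root=29; inorder splits into left=[], right=[]
  root=12; inorder splits into left=[], right=[]
  root=1; inorder splits into left=[], right=[]
Reconstructed level-order: [8, 1, 9, 13, 12, 28, 29]


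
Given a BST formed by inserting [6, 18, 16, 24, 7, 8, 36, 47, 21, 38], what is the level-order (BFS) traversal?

Tree insertion order: [6, 18, 16, 24, 7, 8, 36, 47, 21, 38]
Tree (level-order array): [6, None, 18, 16, 24, 7, None, 21, 36, None, 8, None, None, None, 47, None, None, 38]
BFS from the root, enqueuing left then right child of each popped node:
  queue [6] -> pop 6, enqueue [18], visited so far: [6]
  queue [18] -> pop 18, enqueue [16, 24], visited so far: [6, 18]
  queue [16, 24] -> pop 16, enqueue [7], visited so far: [6, 18, 16]
  queue [24, 7] -> pop 24, enqueue [21, 36], visited so far: [6, 18, 16, 24]
  queue [7, 21, 36] -> pop 7, enqueue [8], visited so far: [6, 18, 16, 24, 7]
  queue [21, 36, 8] -> pop 21, enqueue [none], visited so far: [6, 18, 16, 24, 7, 21]
  queue [36, 8] -> pop 36, enqueue [47], visited so far: [6, 18, 16, 24, 7, 21, 36]
  queue [8, 47] -> pop 8, enqueue [none], visited so far: [6, 18, 16, 24, 7, 21, 36, 8]
  queue [47] -> pop 47, enqueue [38], visited so far: [6, 18, 16, 24, 7, 21, 36, 8, 47]
  queue [38] -> pop 38, enqueue [none], visited so far: [6, 18, 16, 24, 7, 21, 36, 8, 47, 38]
Result: [6, 18, 16, 24, 7, 21, 36, 8, 47, 38]


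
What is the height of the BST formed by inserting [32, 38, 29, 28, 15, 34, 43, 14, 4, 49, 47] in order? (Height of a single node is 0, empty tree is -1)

Insertion order: [32, 38, 29, 28, 15, 34, 43, 14, 4, 49, 47]
Tree (level-order array): [32, 29, 38, 28, None, 34, 43, 15, None, None, None, None, 49, 14, None, 47, None, 4]
Compute height bottom-up (empty subtree = -1):
  height(4) = 1 + max(-1, -1) = 0
  height(14) = 1 + max(0, -1) = 1
  height(15) = 1 + max(1, -1) = 2
  height(28) = 1 + max(2, -1) = 3
  height(29) = 1 + max(3, -1) = 4
  height(34) = 1 + max(-1, -1) = 0
  height(47) = 1 + max(-1, -1) = 0
  height(49) = 1 + max(0, -1) = 1
  height(43) = 1 + max(-1, 1) = 2
  height(38) = 1 + max(0, 2) = 3
  height(32) = 1 + max(4, 3) = 5
Height = 5


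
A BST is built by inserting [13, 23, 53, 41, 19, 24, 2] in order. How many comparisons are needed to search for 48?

Search path for 48: 13 -> 23 -> 53 -> 41
Found: False
Comparisons: 4


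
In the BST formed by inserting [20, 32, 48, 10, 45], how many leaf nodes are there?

Tree built from: [20, 32, 48, 10, 45]
Tree (level-order array): [20, 10, 32, None, None, None, 48, 45]
Rule: A leaf has 0 children.
Per-node child counts:
  node 20: 2 child(ren)
  node 10: 0 child(ren)
  node 32: 1 child(ren)
  node 48: 1 child(ren)
  node 45: 0 child(ren)
Matching nodes: [10, 45]
Count of leaf nodes: 2


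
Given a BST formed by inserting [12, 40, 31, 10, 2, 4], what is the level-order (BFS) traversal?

Tree insertion order: [12, 40, 31, 10, 2, 4]
Tree (level-order array): [12, 10, 40, 2, None, 31, None, None, 4]
BFS from the root, enqueuing left then right child of each popped node:
  queue [12] -> pop 12, enqueue [10, 40], visited so far: [12]
  queue [10, 40] -> pop 10, enqueue [2], visited so far: [12, 10]
  queue [40, 2] -> pop 40, enqueue [31], visited so far: [12, 10, 40]
  queue [2, 31] -> pop 2, enqueue [4], visited so far: [12, 10, 40, 2]
  queue [31, 4] -> pop 31, enqueue [none], visited so far: [12, 10, 40, 2, 31]
  queue [4] -> pop 4, enqueue [none], visited so far: [12, 10, 40, 2, 31, 4]
Result: [12, 10, 40, 2, 31, 4]


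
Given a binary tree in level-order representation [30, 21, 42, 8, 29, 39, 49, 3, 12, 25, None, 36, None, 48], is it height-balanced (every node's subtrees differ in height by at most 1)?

Tree (level-order array): [30, 21, 42, 8, 29, 39, 49, 3, 12, 25, None, 36, None, 48]
Definition: a tree is height-balanced if, at every node, |h(left) - h(right)| <= 1 (empty subtree has height -1).
Bottom-up per-node check:
  node 3: h_left=-1, h_right=-1, diff=0 [OK], height=0
  node 12: h_left=-1, h_right=-1, diff=0 [OK], height=0
  node 8: h_left=0, h_right=0, diff=0 [OK], height=1
  node 25: h_left=-1, h_right=-1, diff=0 [OK], height=0
  node 29: h_left=0, h_right=-1, diff=1 [OK], height=1
  node 21: h_left=1, h_right=1, diff=0 [OK], height=2
  node 36: h_left=-1, h_right=-1, diff=0 [OK], height=0
  node 39: h_left=0, h_right=-1, diff=1 [OK], height=1
  node 48: h_left=-1, h_right=-1, diff=0 [OK], height=0
  node 49: h_left=0, h_right=-1, diff=1 [OK], height=1
  node 42: h_left=1, h_right=1, diff=0 [OK], height=2
  node 30: h_left=2, h_right=2, diff=0 [OK], height=3
All nodes satisfy the balance condition.
Result: Balanced


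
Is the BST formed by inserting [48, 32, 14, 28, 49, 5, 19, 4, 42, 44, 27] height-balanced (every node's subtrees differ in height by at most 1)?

Tree (level-order array): [48, 32, 49, 14, 42, None, None, 5, 28, None, 44, 4, None, 19, None, None, None, None, None, None, 27]
Definition: a tree is height-balanced if, at every node, |h(left) - h(right)| <= 1 (empty subtree has height -1).
Bottom-up per-node check:
  node 4: h_left=-1, h_right=-1, diff=0 [OK], height=0
  node 5: h_left=0, h_right=-1, diff=1 [OK], height=1
  node 27: h_left=-1, h_right=-1, diff=0 [OK], height=0
  node 19: h_left=-1, h_right=0, diff=1 [OK], height=1
  node 28: h_left=1, h_right=-1, diff=2 [FAIL (|1--1|=2 > 1)], height=2
  node 14: h_left=1, h_right=2, diff=1 [OK], height=3
  node 44: h_left=-1, h_right=-1, diff=0 [OK], height=0
  node 42: h_left=-1, h_right=0, diff=1 [OK], height=1
  node 32: h_left=3, h_right=1, diff=2 [FAIL (|3-1|=2 > 1)], height=4
  node 49: h_left=-1, h_right=-1, diff=0 [OK], height=0
  node 48: h_left=4, h_right=0, diff=4 [FAIL (|4-0|=4 > 1)], height=5
Node 28 violates the condition: |1 - -1| = 2 > 1.
Result: Not balanced


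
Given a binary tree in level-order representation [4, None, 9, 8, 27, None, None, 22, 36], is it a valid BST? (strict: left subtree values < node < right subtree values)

Level-order array: [4, None, 9, 8, 27, None, None, 22, 36]
Validate using subtree bounds (lo, hi): at each node, require lo < value < hi,
then recurse left with hi=value and right with lo=value.
Preorder trace (stopping at first violation):
  at node 4 with bounds (-inf, +inf): OK
  at node 9 with bounds (4, +inf): OK
  at node 8 with bounds (4, 9): OK
  at node 27 with bounds (9, +inf): OK
  at node 22 with bounds (9, 27): OK
  at node 36 with bounds (27, +inf): OK
No violation found at any node.
Result: Valid BST


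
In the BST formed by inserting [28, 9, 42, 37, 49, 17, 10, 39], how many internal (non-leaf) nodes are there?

Tree built from: [28, 9, 42, 37, 49, 17, 10, 39]
Tree (level-order array): [28, 9, 42, None, 17, 37, 49, 10, None, None, 39]
Rule: An internal node has at least one child.
Per-node child counts:
  node 28: 2 child(ren)
  node 9: 1 child(ren)
  node 17: 1 child(ren)
  node 10: 0 child(ren)
  node 42: 2 child(ren)
  node 37: 1 child(ren)
  node 39: 0 child(ren)
  node 49: 0 child(ren)
Matching nodes: [28, 9, 17, 42, 37]
Count of internal (non-leaf) nodes: 5


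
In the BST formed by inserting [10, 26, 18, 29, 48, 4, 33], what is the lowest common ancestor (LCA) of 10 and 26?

Tree insertion order: [10, 26, 18, 29, 48, 4, 33]
Tree (level-order array): [10, 4, 26, None, None, 18, 29, None, None, None, 48, 33]
In a BST, the LCA of p=10, q=26 is the first node v on the
root-to-leaf path with p <= v <= q (go left if both < v, right if both > v).
Walk from root:
  at 10: 10 <= 10 <= 26, this is the LCA
LCA = 10


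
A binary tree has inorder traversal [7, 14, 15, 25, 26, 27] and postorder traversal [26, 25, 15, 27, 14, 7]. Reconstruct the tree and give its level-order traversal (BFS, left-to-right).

Inorder:   [7, 14, 15, 25, 26, 27]
Postorder: [26, 25, 15, 27, 14, 7]
Algorithm: postorder visits root last, so walk postorder right-to-left;
each value is the root of the current inorder slice — split it at that
value, recurse on the right subtree first, then the left.
Recursive splits:
  root=7; inorder splits into left=[], right=[14, 15, 25, 26, 27]
  root=14; inorder splits into left=[], right=[15, 25, 26, 27]
  root=27; inorder splits into left=[15, 25, 26], right=[]
  root=15; inorder splits into left=[], right=[25, 26]
  root=25; inorder splits into left=[], right=[26]
  root=26; inorder splits into left=[], right=[]
Reconstructed level-order: [7, 14, 27, 15, 25, 26]
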